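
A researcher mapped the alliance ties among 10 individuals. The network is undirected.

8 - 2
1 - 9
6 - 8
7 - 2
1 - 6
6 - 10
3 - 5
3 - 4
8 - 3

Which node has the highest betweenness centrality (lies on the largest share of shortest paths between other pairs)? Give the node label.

Unnormalized betweenness of each node: 1:8, 2:8, 3:15, 4:0, 5:0, 6:20, 7:0, 8:26, 9:0, 10:0.
8 has the largest value, 26, making it the main broker — the node through which the most shortest paths run.

8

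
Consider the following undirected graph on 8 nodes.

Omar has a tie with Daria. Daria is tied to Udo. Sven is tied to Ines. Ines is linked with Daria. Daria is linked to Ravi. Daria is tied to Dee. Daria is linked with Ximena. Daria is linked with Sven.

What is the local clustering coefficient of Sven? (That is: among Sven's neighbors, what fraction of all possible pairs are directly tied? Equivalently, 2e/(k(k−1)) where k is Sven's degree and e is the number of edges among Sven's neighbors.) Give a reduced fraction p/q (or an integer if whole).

Sven's neighbors: Daria and Ines (k = 2).
Possible neighbor pairs: C(2,2) = 1. Edges among them: Daria–Ines → e = 1.
Clustering(Sven) = 1/1.

1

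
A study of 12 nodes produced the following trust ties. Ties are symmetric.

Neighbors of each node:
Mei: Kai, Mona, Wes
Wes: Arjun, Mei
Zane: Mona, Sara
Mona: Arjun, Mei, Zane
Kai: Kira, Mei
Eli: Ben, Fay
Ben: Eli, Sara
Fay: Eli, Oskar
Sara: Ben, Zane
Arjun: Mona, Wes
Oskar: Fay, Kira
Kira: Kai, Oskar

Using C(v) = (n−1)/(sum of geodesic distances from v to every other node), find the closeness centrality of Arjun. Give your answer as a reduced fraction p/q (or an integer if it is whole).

Distances from Arjun: Ben:4, Eli:5, Fay:6, Kai:3, Kira:4, Mei:2, Mona:1, Oskar:5, Sara:3, Wes:1, Zane:2. Sum = 36.
n = 12, so closeness = 11/36.

11/36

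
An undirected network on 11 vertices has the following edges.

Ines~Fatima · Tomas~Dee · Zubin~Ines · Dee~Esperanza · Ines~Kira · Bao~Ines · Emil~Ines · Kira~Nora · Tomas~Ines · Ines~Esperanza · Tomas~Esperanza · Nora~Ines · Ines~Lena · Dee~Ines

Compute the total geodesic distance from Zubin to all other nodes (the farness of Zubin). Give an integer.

19

Distances from Zubin: Bao:2, Dee:2, Emil:2, Esperanza:2, Fatima:2, Ines:1, Kira:2, Lena:2, Nora:2, Tomas:2.
Sum = 2 + 2 + 2 + 2 + 2 + 1 + 2 + 2 + 2 + 2 = 19.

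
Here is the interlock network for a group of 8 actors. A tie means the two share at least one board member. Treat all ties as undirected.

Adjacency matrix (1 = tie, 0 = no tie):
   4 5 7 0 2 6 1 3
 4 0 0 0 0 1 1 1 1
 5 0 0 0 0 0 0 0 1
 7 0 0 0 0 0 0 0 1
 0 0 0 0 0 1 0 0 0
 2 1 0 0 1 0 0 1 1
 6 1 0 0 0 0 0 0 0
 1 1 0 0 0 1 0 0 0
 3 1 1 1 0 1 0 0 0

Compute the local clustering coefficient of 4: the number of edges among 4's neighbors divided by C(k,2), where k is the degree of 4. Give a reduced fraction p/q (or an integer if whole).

4's neighbors: 1, 2, 3, and 6 (k = 4).
Possible neighbor pairs: C(4,2) = 6. Edges among them: 1–2, 2–3 → e = 2.
Clustering(4) = 2/6 = 1/3.

1/3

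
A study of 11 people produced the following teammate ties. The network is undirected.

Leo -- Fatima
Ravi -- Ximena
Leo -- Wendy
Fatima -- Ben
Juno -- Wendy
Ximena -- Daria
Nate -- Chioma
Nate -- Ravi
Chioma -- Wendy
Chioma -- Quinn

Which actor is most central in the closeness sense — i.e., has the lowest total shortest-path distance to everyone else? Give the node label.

Farness (sum of distances to all others) for each node — Ben:45, Chioma:23, Daria:47, Fatima:36, Juno:33, Leo:29, Nate:26, Quinn:32, Ravi:31, Wendy:24, Ximena:38.
The smallest farness is 23, for Chioma, so Chioma has the highest closeness.

Chioma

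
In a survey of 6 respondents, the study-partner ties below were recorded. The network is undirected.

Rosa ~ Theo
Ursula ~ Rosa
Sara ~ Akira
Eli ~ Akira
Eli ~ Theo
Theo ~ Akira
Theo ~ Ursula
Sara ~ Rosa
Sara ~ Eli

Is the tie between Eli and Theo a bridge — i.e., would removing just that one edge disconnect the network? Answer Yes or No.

Even without that edge, Eli still reaches Theo via Eli – Akira – Theo, so the network stays connected. Not a bridge.

No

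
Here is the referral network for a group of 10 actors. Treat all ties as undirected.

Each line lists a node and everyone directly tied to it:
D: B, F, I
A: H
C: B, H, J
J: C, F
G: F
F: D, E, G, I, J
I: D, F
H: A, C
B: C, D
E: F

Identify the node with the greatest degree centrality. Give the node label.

Degrees — A:1, B:2, C:3, D:3, E:1, F:5, G:1, H:2, I:2, J:2.
The maximum is 5, attained only by F.

F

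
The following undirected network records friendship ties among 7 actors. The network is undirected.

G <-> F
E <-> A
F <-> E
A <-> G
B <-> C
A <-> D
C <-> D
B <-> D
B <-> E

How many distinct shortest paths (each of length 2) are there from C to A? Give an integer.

The shortest distance is 2, and the only length-2 path is C–D–A. So there is exactly 1 shortest path.

1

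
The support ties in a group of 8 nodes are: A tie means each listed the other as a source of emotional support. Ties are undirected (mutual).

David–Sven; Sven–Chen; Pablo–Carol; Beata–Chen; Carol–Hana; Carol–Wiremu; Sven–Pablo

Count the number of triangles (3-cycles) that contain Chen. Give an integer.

0

Chen's neighbors are Beata and Sven, but none of them are tied to each other, so no triangle contains Chen.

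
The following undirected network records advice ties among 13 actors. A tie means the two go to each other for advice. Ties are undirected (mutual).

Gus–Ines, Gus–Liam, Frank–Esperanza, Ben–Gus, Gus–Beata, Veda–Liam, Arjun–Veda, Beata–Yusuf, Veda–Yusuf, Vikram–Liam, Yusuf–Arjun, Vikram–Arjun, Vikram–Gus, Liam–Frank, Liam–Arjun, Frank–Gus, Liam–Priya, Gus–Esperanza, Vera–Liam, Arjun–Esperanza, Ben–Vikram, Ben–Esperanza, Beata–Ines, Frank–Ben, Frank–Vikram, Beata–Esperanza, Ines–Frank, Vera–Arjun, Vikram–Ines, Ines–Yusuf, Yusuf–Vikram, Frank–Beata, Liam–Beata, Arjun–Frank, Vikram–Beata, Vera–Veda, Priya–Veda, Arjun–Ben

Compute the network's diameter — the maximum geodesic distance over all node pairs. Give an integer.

3

Eccentricity of each node (its greatest distance to any other): Arjun:2, Beata:2, Ben:3, Esperanza:3, Frank:2, Gus:2, Ines:3, Liam:2, Priya:3, Veda:2, Vera:3, Vikram:2, Yusuf:2.
The maximum eccentricity is 3, realized for instance by the pair Esperanza–Priya via Esperanza – Arjun – Veda – Priya. So the diameter is 3.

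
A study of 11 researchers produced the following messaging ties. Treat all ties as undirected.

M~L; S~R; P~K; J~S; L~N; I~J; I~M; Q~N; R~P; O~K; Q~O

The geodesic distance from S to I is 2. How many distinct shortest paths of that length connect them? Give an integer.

The shortest distance is 2, and the only length-2 path is S–J–I. So there is exactly 1 shortest path.

1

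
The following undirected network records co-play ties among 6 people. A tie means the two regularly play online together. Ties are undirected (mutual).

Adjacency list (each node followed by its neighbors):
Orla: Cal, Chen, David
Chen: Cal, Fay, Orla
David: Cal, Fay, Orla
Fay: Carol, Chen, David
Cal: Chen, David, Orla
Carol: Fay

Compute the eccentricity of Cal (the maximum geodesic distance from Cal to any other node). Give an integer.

3

Distances from Cal: Carol:3, Chen:1, David:1, Fay:2, Orla:1.
The largest is 3 (to Carol), so the eccentricity of Cal is 3.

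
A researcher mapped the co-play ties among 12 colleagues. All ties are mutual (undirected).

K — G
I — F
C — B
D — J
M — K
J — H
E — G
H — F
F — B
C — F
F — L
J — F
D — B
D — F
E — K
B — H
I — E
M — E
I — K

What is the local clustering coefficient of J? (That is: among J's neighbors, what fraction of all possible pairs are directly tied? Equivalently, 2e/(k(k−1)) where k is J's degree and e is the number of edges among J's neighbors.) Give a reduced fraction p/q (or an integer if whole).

2/3

J's neighbors: D, F, and H (k = 3).
Possible neighbor pairs: C(3,2) = 3. Edges among them: D–F, F–H → e = 2.
Clustering(J) = 2/3.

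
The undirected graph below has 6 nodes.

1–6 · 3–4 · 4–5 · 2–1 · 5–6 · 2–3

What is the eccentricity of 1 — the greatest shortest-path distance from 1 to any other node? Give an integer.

Distances from 1: 2:1, 3:2, 4:3, 5:2, 6:1.
The largest is 3 (to 4), so the eccentricity of 1 is 3.

3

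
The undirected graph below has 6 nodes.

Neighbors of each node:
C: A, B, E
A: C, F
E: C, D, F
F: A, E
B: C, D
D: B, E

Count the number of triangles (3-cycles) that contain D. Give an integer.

D's neighbors are B and E, but none of them are tied to each other, so no triangle contains D.

0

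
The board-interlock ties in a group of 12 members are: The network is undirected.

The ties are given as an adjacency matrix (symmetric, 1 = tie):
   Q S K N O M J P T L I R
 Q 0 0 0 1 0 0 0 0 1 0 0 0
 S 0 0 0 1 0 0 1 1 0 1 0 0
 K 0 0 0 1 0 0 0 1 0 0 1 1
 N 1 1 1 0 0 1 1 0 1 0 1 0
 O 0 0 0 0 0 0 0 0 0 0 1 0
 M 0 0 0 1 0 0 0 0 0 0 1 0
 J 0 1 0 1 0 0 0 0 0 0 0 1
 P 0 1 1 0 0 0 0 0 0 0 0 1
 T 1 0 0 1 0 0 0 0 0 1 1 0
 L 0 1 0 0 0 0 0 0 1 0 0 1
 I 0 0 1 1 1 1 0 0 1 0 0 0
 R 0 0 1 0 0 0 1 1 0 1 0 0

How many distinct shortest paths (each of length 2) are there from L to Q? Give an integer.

The shortest distance is 2, and the only length-2 path is L–T–Q. So there is exactly 1 shortest path.

1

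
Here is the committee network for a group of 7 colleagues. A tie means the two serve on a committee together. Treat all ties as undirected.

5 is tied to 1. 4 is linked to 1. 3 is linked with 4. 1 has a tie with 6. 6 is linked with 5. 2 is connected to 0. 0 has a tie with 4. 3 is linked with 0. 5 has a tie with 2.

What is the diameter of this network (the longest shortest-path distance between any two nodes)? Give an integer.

Eccentricity of each node (its greatest distance to any other): 0:3, 1:2, 2:2, 3:3, 4:2, 5:3, 6:3.
The maximum eccentricity is 3, realized for instance by the pair 5–3 via 5 – 1 – 4 – 3. So the diameter is 3.

3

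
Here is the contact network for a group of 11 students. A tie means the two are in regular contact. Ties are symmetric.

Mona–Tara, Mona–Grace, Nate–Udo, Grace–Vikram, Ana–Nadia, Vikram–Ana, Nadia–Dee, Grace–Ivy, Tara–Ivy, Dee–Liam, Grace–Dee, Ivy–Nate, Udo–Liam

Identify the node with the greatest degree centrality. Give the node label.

Degrees — Ana:2, Dee:3, Grace:4, Ivy:3, Liam:2, Mona:2, Nadia:2, Nate:2, Tara:2, Udo:2, Vikram:2.
The maximum is 4, attained only by Grace.

Grace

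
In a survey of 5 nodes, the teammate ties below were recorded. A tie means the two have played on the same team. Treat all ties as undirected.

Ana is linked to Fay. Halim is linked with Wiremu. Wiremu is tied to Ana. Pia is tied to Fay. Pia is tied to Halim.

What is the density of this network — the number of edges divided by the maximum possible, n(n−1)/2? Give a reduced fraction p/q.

There are 5 edges and 5 nodes, so the maximum possible is C(5,2) = 10.
Density = 5/10 = 1/2.

1/2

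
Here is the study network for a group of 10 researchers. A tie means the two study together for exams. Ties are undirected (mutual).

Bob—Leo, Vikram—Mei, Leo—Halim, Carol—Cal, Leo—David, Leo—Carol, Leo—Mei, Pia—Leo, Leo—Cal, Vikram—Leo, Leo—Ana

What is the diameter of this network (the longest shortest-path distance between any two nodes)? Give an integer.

2

Eccentricity of each node (its greatest distance to any other): Ana:2, Bob:2, Cal:2, Carol:2, David:2, Halim:2, Leo:1, Mei:2, Pia:2, Vikram:2.
The maximum eccentricity is 2, realized for instance by the pair Cal–Ana via Cal – Leo – Ana. So the diameter is 2.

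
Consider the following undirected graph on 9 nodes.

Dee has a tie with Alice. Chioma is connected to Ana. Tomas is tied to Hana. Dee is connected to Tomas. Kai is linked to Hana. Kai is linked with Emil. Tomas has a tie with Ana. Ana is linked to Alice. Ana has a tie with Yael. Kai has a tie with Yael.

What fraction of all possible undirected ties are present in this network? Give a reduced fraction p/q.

There are 10 edges and 9 nodes, so the maximum possible is C(9,2) = 36.
Density = 10/36 = 5/18.

5/18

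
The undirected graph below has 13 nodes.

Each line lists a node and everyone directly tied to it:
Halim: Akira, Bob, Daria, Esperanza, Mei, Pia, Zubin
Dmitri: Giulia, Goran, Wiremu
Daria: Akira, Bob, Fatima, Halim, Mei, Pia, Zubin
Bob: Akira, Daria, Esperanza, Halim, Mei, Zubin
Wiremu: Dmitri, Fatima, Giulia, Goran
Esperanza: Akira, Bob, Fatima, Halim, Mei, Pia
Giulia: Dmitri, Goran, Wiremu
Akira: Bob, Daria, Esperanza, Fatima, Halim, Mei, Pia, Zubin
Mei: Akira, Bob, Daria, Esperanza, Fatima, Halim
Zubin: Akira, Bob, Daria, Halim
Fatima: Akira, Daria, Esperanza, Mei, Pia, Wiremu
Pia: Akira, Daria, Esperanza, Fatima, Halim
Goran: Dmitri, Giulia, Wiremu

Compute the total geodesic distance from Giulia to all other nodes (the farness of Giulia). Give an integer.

32

Distances from Giulia: Akira:3, Bob:4, Daria:3, Dmitri:1, Esperanza:3, Fatima:2, Goran:1, Halim:4, Mei:3, Pia:3, Wiremu:1, Zubin:4.
Sum = 3 + 4 + 3 + 1 + 3 + 2 + 1 + 4 + 3 + 3 + 1 + 4 = 32.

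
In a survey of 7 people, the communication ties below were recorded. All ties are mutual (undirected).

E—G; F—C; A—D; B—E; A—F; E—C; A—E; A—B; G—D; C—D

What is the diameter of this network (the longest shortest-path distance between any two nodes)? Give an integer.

3

Eccentricity of each node (its greatest distance to any other): A:2, B:2, C:2, D:2, E:2, F:3, G:3.
The maximum eccentricity is 3, realized for instance by the pair G–F via G – E – C – F. So the diameter is 3.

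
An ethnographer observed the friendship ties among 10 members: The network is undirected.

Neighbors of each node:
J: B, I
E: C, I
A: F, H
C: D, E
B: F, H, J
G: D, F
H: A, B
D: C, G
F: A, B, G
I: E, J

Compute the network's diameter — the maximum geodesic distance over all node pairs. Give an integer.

Eccentricity of each node (its greatest distance to any other): A:5, B:4, C:5, D:4, E:5, F:4, G:4, H:5, I:4, J:4.
The maximum eccentricity is 5, realized for instance by the pair A–E via A – H – B – J – I – E. So the diameter is 5.

5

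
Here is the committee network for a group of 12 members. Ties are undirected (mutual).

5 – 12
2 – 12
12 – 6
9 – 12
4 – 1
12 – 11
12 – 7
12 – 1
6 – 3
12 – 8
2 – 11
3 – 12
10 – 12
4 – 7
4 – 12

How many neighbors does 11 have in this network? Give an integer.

11 is directly tied to 2 and 12. That is 2 neighbors, so the degree of 11 is 2.

2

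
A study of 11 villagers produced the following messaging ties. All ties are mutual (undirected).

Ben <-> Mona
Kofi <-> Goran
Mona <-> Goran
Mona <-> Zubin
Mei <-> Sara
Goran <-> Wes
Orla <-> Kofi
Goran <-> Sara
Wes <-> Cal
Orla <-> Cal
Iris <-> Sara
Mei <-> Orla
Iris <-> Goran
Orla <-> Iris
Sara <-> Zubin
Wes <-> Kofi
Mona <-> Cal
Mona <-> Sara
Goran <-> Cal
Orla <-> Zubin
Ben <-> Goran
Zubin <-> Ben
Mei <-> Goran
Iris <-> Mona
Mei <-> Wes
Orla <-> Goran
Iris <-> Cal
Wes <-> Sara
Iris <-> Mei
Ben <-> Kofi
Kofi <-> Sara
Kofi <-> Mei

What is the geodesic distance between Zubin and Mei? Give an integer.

2

One shortest route is Zubin – Orla – Mei, which uses 2 edges, and Zubin and Mei are not directly tied, so nothing shorter exists. So d(Zubin,Mei) = 2.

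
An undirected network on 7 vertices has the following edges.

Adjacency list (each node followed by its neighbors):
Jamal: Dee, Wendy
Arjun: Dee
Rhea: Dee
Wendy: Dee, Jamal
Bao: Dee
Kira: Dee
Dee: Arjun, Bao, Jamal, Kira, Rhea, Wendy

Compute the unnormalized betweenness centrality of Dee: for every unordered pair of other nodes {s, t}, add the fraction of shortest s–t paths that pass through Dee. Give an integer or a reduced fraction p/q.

Pairs whose geodesics pass through Dee — Wendy–Bao: 1; Wendy–Arjun: 1; Wendy–Rhea: 1; Wendy–Kira: 1; Jamal–Bao: 1; Jamal–Arjun: 1; Jamal–Rhea: 1; Jamal–Kira: 1; Bao–Arjun: 1; Bao–Rhea: 1; Bao–Kira: 1; Arjun–Rhea: 1; Arjun–Kira: 1; Rhea–Kira: 1.
All other pairs contribute 0.
Summing the contributions gives betweenness(Dee) = 14.

14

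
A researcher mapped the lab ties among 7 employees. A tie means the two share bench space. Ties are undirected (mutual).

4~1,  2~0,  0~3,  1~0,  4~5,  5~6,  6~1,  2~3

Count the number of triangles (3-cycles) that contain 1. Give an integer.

1's neighbors are 0, 4, and 6, but none of them are tied to each other, so no triangle contains 1.

0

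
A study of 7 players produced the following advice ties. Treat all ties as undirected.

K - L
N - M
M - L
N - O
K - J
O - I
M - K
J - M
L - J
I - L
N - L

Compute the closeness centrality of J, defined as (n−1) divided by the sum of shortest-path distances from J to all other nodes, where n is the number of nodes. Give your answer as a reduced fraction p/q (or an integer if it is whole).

3/5

Distances from J: I:2, K:1, L:1, M:1, N:2, O:3. Sum = 10.
n = 7, so closeness = 6/10 = 3/5.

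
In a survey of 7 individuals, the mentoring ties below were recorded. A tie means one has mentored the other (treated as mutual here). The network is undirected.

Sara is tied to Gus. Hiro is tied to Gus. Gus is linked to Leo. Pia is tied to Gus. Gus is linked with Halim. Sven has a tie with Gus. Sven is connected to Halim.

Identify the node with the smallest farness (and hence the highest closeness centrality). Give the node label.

Farness (sum of distances to all others) for each node — Gus:6, Halim:10, Hiro:11, Leo:11, Pia:11, Sara:11, Sven:10.
The smallest farness is 6, for Gus, so Gus has the highest closeness.

Gus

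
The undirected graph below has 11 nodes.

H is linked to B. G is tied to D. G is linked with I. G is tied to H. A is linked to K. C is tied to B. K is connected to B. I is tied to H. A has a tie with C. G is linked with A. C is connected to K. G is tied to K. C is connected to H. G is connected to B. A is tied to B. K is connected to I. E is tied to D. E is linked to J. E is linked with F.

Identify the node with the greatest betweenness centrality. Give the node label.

Unnormalized betweenness of each node: A:5/4, B:11/6, C:7/12, D:21, E:17, F:0, G:305/12, H:25/12, I:1/4, J:0, K:31/12.
G has the largest value, 305/12, making it the main broker — the node through which the most shortest paths run.

G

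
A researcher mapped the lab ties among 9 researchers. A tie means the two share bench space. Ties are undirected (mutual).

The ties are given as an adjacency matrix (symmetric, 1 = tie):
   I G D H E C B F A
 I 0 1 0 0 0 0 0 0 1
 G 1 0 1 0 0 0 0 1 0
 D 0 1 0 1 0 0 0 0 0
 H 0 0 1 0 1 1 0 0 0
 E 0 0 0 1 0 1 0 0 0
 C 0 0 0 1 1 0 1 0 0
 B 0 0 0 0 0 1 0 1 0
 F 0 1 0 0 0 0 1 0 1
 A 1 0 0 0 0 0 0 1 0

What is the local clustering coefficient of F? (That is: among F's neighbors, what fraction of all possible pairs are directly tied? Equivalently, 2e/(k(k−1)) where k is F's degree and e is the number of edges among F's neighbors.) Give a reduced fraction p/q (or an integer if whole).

F's neighbors: A, B, and G (k = 3).
Possible neighbor pairs: C(3,2) = 3. Edges among them: none → e = 0.
Clustering(F) = 0/3 = 0.

0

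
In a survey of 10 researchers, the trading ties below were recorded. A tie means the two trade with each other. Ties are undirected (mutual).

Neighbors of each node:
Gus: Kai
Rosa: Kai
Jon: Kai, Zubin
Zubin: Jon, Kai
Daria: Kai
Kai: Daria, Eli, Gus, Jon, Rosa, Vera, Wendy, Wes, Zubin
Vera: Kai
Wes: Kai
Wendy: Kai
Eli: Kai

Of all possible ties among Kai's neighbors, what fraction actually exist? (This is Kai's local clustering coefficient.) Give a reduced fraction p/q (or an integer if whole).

1/36

Kai's neighbors: Daria, Eli, Gus, Jon, Rosa, Vera, Wendy, Wes, and Zubin (k = 9).
Possible neighbor pairs: C(9,2) = 36. Edges among them: Jon–Zubin → e = 1.
Clustering(Kai) = 1/36.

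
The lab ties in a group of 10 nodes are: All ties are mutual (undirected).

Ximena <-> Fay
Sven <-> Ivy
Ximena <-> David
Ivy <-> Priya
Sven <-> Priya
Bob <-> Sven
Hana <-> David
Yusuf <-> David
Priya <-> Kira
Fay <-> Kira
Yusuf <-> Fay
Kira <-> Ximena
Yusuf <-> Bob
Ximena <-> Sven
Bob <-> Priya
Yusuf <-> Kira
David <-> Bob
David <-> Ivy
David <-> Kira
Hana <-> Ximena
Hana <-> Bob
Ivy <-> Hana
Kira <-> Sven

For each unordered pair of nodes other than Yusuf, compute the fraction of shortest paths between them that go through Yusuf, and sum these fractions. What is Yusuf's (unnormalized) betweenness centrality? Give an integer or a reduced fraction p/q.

Pairs whose geodesics pass through Yusuf — Kira–Bob: 1/4; Bob–Fay: 1; David–Fay: 1/3; Fay–Ivy: 1/7.
All other pairs contribute 0.
Summing the contributions gives betweenness(Yusuf) = 145/84.

145/84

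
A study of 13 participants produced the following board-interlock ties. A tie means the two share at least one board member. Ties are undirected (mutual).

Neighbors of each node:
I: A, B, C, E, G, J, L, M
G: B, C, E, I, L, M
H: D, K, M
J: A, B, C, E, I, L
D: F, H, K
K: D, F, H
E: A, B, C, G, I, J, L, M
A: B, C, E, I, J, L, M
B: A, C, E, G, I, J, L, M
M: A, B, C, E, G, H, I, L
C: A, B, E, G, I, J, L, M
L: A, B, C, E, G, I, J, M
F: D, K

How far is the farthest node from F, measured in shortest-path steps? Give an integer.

5

Distances from F: A:4, B:4, C:4, D:1, E:4, G:4, H:2, I:4, J:5, K:1, L:4, M:3.
The largest is 5 (to J), so the eccentricity of F is 5.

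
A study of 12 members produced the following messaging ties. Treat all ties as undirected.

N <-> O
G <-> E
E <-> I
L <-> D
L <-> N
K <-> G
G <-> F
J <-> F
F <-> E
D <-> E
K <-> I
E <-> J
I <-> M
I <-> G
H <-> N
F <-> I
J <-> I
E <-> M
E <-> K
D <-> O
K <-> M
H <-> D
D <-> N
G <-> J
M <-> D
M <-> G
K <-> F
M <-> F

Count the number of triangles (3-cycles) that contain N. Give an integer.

3

N's neighbors: D, H, L, and O.
Neighbor pairs that are themselves tied: N–D–H; N–D–L; N–D–O. Each forms one triangle with N, for 3 in total.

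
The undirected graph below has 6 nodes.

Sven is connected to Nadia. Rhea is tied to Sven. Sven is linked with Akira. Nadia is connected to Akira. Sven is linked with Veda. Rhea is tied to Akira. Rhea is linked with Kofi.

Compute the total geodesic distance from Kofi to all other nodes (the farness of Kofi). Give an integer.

Distances from Kofi: Akira:2, Nadia:3, Rhea:1, Sven:2, Veda:3.
Sum = 2 + 3 + 1 + 2 + 3 = 11.

11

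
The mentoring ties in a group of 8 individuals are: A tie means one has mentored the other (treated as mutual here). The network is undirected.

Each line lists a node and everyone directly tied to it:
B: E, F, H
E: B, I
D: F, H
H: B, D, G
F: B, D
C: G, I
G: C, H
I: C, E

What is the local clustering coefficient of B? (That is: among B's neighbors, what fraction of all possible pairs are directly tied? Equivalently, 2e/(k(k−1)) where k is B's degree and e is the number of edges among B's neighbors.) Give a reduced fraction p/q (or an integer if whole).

0

B's neighbors: E, F, and H (k = 3).
Possible neighbor pairs: C(3,2) = 3. Edges among them: none → e = 0.
Clustering(B) = 0/3 = 0.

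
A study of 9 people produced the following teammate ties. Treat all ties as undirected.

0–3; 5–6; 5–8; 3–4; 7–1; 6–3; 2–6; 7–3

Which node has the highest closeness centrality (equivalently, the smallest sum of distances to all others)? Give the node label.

Farness (sum of distances to all others) for each node — 0:20, 1:25, 2:21, 3:13, 4:20, 5:19, 6:14, 7:18, 8:26.
The smallest farness is 13, for 3, so 3 has the highest closeness.

3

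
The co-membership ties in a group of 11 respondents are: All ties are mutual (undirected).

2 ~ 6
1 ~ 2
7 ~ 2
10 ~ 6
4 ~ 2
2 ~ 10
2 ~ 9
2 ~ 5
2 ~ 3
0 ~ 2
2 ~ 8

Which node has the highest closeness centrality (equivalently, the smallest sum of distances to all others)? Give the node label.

2

Farness (sum of distances to all others) for each node — 0:19, 1:19, 2:10, 3:19, 4:19, 5:19, 6:18, 7:19, 8:19, 9:19, 10:18.
The smallest farness is 10, for 2, so 2 has the highest closeness.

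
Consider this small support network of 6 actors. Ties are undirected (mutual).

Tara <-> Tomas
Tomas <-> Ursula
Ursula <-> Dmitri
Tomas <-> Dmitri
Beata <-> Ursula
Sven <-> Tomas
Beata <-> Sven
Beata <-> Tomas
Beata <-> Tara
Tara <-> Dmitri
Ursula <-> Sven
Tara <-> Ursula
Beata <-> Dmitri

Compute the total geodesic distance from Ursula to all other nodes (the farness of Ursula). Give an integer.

5

Distances from Ursula: Beata:1, Dmitri:1, Sven:1, Tara:1, Tomas:1.
Sum = 1 + 1 + 1 + 1 + 1 = 5.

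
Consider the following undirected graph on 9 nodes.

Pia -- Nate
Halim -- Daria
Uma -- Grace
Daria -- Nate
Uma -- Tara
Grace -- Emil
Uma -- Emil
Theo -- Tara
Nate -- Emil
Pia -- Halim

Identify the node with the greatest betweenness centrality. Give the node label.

Emil

Unnormalized betweenness of each node: Daria:3, Emil:16, Grace:0, Halim:1/2, Nate:31/2, Pia:3, Tara:7, Theo:0, Uma:12.
Emil has the largest value, 16, making it the main broker — the node through which the most shortest paths run.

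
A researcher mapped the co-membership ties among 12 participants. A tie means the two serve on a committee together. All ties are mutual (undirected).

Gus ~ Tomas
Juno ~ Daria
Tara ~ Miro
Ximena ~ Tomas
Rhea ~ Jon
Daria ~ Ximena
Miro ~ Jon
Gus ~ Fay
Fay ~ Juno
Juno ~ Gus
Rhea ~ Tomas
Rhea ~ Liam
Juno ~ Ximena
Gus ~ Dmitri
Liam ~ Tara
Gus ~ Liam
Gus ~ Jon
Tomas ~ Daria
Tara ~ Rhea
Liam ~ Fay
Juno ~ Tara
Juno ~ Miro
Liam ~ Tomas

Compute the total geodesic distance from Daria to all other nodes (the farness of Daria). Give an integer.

21

Distances from Daria: Dmitri:3, Fay:2, Gus:2, Jon:3, Juno:1, Liam:2, Miro:2, Rhea:2, Tara:2, Tomas:1, Ximena:1.
Sum = 3 + 2 + 2 + 3 + 1 + 2 + 2 + 2 + 2 + 1 + 1 = 21.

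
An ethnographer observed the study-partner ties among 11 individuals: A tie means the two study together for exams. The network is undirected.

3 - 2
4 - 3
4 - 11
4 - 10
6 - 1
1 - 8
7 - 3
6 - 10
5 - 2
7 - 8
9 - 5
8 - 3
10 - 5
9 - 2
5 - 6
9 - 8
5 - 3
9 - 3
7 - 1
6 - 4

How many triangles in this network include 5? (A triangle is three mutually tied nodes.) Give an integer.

5's neighbors: 2, 3, 6, 9, and 10.
Neighbor pairs that are themselves tied: 5–2–3; 5–2–9; 5–3–9; 5–6–10. Each forms one triangle with 5, for 4 in total.

4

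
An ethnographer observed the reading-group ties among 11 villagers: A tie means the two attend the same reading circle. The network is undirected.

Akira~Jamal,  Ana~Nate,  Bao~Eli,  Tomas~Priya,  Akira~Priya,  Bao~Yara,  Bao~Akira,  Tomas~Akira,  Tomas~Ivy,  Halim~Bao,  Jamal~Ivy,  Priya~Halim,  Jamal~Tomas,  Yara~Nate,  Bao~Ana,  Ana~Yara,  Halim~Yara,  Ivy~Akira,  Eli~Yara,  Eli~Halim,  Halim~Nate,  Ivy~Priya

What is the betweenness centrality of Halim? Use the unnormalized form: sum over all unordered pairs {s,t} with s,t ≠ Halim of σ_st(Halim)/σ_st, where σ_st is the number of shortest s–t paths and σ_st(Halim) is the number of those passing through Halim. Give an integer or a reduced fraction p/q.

41/4

Pairs whose geodesics pass through Halim — Ivy–Eli: 1/2; Ivy–Yara: 1/2; Ivy–Nate: 1; Akira–Nate: 2/4; Jamal–Nate: 4/6; Priya–Ana: 3/4; Priya–Bao: 1/2; Priya–Eli: 1; Priya–Yara: 1; Priya–Nate: 1; Tomas–Eli: 1/2; Tomas–Yara: 1/2; Tomas–Nate: 1; Bao–Nate: 1/3 … (+1 more pairs).
All other pairs contribute 0.
Summing the contributions gives betweenness(Halim) = 41/4.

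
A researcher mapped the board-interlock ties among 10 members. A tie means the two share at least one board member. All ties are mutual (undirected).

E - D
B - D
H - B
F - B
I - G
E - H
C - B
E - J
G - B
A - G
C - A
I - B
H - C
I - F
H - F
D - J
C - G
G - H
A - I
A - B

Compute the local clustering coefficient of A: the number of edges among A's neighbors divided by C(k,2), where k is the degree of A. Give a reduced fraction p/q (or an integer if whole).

A's neighbors: B, C, G, and I (k = 4).
Possible neighbor pairs: C(4,2) = 6. Edges among them: B–C, B–G, B–I, C–G, G–I → e = 5.
Clustering(A) = 5/6.

5/6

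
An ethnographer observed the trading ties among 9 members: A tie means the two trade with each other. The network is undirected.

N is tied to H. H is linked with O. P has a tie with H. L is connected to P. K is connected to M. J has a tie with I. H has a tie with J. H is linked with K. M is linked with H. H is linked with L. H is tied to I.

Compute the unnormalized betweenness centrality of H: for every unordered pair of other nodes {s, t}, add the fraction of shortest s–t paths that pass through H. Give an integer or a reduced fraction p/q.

Pairs whose geodesics pass through H — O–J: 1; O–I: 1; O–L: 1; O–K: 1; O–N: 1; O–M: 1; O–P: 1; J–L: 1; J–K: 1; J–N: 1; J–M: 1; J–P: 1; I–L: 1; I–K: 1 … (+11 more pairs).
All other pairs contribute 0.
Summing the contributions gives betweenness(H) = 25.

25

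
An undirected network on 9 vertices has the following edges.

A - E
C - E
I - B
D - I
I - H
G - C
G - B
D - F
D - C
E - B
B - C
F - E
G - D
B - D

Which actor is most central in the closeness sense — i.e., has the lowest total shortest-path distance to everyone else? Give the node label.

Farness (sum of distances to all others) for each node — A:20, B:11, C:13, D:12, E:13, F:15, G:15, H:21, I:14.
The smallest farness is 11, for B, so B has the highest closeness.

B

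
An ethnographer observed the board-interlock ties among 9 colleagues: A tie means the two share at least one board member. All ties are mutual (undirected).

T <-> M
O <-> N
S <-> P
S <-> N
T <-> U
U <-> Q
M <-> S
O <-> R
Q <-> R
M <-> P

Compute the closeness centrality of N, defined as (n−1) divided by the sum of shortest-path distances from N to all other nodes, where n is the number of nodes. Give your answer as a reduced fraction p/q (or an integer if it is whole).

4/9

Distances from N: M:2, O:1, P:2, Q:3, R:2, S:1, T:3, U:4. Sum = 18.
n = 9, so closeness = 8/18 = 4/9.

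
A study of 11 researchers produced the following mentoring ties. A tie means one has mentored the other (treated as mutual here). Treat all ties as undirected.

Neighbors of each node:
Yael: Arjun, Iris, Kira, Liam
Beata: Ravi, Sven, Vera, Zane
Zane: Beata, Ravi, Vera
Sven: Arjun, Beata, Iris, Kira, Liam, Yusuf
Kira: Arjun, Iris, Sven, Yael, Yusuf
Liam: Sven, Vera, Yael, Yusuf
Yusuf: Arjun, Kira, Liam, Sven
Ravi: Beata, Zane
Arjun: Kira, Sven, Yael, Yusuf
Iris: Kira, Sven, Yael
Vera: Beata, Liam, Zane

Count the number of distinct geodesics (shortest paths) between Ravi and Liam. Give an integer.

3

The shortest distance is 3. The length-3 paths are: Ravi–Zane–Vera–Liam; Ravi–Beata–Vera–Liam; Ravi–Beata–Sven–Liam.
That gives 3 distinct shortest paths.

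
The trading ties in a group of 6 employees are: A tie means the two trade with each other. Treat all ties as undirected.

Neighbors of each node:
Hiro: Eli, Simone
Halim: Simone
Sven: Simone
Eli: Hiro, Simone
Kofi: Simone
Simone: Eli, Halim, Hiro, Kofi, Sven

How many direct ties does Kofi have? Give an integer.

Kofi is directly tied to Simone. That is 1 neighbor, so the degree of Kofi is 1.

1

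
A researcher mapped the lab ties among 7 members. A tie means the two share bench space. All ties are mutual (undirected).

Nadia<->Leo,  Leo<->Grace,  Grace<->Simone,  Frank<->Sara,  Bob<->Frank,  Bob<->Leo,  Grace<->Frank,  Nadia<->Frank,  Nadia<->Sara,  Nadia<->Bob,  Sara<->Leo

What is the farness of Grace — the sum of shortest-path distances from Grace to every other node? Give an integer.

9

Distances from Grace: Bob:2, Frank:1, Leo:1, Nadia:2, Sara:2, Simone:1.
Sum = 2 + 1 + 1 + 2 + 2 + 1 = 9.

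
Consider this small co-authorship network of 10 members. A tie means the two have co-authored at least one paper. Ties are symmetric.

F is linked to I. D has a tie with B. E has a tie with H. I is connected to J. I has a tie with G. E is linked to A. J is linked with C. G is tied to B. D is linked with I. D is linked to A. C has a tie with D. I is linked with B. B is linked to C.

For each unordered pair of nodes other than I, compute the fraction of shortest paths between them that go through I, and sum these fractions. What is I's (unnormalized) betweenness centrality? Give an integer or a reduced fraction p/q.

27/2

Pairs whose geodesics pass through I — A–J: 1/2; A–F: 1; A–G: 1/2; H–J: 1/2; H–F: 1; H–G: 1/2; C–F: 3/3; J–F: 1; J–G: 1; J–B: 1/2; J–E: 1/2; J–D: 1/2; F–G: 1; F–B: 1 … (+4 more pairs).
All other pairs contribute 0.
Summing the contributions gives betweenness(I) = 27/2.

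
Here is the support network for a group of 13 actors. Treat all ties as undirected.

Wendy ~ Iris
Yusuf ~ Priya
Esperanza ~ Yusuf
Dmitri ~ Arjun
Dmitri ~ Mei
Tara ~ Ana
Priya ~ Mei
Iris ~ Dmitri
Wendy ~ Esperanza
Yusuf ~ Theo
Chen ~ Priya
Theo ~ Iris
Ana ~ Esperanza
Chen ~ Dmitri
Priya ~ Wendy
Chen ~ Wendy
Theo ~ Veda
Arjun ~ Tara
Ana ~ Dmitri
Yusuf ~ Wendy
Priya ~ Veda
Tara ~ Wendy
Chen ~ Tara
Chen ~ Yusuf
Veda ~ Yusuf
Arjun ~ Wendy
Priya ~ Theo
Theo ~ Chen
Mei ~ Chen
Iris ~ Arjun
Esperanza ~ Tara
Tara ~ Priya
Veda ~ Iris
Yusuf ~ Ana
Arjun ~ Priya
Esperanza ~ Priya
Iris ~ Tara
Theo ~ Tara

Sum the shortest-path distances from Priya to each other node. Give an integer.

Distances from Priya: Ana:2, Arjun:1, Chen:1, Dmitri:2, Esperanza:1, Iris:2, Mei:1, Tara:1, Theo:1, Veda:1, Wendy:1, Yusuf:1.
Sum = 2 + 1 + 1 + 2 + 1 + 2 + 1 + 1 + 1 + 1 + 1 + 1 = 15.

15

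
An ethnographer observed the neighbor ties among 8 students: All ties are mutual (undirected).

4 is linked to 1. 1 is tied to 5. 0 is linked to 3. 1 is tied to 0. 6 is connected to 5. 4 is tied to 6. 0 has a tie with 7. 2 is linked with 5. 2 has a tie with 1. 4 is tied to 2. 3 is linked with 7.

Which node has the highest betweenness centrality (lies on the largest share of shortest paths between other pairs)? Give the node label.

1

Unnormalized betweenness of each node: 0:10, 1:37/3, 2:1/3, 3:0, 4:5/2, 5:5/2, 6:1/3, 7:0.
1 has the largest value, 37/3, making it the main broker — the node through which the most shortest paths run.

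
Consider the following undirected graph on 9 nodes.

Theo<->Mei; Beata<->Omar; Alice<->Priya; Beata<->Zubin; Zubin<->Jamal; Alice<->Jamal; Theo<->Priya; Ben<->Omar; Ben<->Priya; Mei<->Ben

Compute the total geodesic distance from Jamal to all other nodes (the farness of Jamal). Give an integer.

Distances from Jamal: Alice:1, Beata:2, Ben:3, Mei:4, Omar:3, Priya:2, Theo:3, Zubin:1.
Sum = 1 + 2 + 3 + 4 + 3 + 2 + 3 + 1 = 19.

19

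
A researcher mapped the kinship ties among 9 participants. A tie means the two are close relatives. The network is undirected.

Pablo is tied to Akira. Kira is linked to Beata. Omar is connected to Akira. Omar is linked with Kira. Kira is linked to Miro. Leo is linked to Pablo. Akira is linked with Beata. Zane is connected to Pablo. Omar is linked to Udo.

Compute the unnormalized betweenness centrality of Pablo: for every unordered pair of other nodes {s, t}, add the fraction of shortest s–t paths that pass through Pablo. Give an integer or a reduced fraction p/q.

Pairs whose geodesics pass through Pablo — Udo–Leo: 1; Udo–Zane: 1; Kira–Leo: 2/2; Kira–Zane: 2/2; Akira–Leo: 1; Akira–Zane: 1; Leo–Zane: 1; Leo–Beata: 1; Leo–Omar: 1; Leo–Miro: 2/2; Zane–Beata: 1; Zane–Omar: 1; Zane–Miro: 2/2.
All other pairs contribute 0.
Summing the contributions gives betweenness(Pablo) = 13.

13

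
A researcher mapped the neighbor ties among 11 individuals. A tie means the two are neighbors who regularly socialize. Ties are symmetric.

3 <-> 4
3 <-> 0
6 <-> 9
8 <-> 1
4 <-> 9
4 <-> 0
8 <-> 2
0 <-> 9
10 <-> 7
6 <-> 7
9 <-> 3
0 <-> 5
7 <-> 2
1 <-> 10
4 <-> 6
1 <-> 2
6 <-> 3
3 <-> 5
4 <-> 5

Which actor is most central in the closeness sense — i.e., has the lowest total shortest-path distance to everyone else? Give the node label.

Farness (sum of distances to all others) for each node — 0:27, 1:30, 2:24, 3:21, 4:21, 5:28, 6:18, 7:19, 8:31, 9:22, 10:25.
The smallest farness is 18, for 6, so 6 has the highest closeness.

6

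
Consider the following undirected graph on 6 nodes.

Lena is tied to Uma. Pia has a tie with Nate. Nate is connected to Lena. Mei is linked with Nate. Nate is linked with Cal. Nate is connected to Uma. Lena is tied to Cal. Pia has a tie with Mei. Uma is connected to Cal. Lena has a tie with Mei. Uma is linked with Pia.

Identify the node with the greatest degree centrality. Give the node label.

Degrees — Cal:3, Lena:4, Mei:3, Nate:5, Pia:3, Uma:4.
The maximum is 5, attained only by Nate.

Nate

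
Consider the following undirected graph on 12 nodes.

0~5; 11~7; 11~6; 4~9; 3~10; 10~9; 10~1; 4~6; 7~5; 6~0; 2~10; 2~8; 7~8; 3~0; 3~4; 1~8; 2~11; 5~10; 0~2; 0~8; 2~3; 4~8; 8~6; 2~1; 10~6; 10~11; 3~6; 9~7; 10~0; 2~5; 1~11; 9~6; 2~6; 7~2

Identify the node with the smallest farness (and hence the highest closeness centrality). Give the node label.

Farness (sum of distances to all others) for each node — 0:16, 1:18, 2:13, 3:17, 4:19, 5:19, 6:14, 7:17, 8:16, 9:18, 10:14, 11:17.
The smallest farness is 13, for 2, so 2 has the highest closeness.

2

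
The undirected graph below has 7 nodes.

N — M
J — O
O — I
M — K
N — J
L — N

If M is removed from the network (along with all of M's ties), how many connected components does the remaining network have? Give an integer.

2

Without M, the remaining ties split the others into: {I, J, L, N, O}; {K}.
That's 2 separate components.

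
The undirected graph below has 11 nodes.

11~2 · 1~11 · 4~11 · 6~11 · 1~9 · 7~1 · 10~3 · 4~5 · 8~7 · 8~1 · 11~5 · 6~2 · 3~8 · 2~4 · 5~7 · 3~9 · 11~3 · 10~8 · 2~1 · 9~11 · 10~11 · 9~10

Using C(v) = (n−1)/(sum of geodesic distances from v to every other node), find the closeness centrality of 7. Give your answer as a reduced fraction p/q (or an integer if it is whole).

5/9

Distances from 7: 1:1, 2:2, 3:2, 4:2, 5:1, 6:3, 8:1, 9:2, 10:2, 11:2. Sum = 18.
n = 11, so closeness = 10/18 = 5/9.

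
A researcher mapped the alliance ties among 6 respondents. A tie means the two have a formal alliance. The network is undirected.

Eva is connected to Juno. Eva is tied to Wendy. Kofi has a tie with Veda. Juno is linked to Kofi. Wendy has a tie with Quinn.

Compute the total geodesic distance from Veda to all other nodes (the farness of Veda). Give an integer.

Distances from Veda: Eva:3, Juno:2, Kofi:1, Quinn:5, Wendy:4.
Sum = 3 + 2 + 1 + 5 + 4 = 15.

15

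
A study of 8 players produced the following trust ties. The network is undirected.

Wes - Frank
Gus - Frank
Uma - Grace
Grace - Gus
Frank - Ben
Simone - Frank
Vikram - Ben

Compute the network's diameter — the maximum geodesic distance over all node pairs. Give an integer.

5

Eccentricity of each node (its greatest distance to any other): Ben:4, Frank:3, Grace:4, Gus:3, Simone:4, Uma:5, Vikram:5, Wes:4.
The maximum eccentricity is 5, realized for instance by the pair Vikram–Uma via Vikram – Ben – Frank – Gus – Grace – Uma. So the diameter is 5.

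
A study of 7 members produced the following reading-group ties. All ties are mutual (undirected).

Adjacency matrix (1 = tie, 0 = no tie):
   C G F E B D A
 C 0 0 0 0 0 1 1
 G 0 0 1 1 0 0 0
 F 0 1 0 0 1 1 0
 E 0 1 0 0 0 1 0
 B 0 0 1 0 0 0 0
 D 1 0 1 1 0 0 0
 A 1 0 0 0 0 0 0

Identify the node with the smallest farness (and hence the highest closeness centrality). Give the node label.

D

Farness (sum of distances to all others) for each node — A:17, B:15, C:12, D:9, E:12, F:10, G:13.
The smallest farness is 9, for D, so D has the highest closeness.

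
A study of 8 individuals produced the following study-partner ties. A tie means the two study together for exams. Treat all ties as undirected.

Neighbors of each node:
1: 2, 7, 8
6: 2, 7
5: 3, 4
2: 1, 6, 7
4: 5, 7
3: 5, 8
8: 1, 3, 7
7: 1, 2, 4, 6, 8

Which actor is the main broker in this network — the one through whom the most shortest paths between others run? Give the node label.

7

Unnormalized betweenness of each node: 1:1, 2:1/2, 3:3/2, 4:7/2, 5:1, 6:0, 7:10, 8:9/2.
7 has the largest value, 10, making it the main broker — the node through which the most shortest paths run.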